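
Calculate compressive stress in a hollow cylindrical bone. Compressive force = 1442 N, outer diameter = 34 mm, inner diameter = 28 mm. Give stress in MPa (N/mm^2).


A = pi*(r_o^2 - r_i^2)
r_o = 17 mm, r_i = 14 mm
A = 292.168 mm^2
sigma = F/A = 1442 / 292.168
sigma = 4.936 MPa


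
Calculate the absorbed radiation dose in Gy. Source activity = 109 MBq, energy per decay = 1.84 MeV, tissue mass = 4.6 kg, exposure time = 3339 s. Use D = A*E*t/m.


A = 109 MBq = 1.0900e+08 Bq
E = 1.84 MeV = 2.94768e-13 J
D = A*E*t/m = 1.0900e+08*2.94768e-13*3339/4.6
D = 0.02332 Gy


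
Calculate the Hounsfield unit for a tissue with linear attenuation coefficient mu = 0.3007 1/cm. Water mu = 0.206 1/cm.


HU = ((mu_tissue - mu_water) / mu_water) * 1000
HU = ((0.3007 - 0.206) / 0.206) * 1000
HU = 459.7


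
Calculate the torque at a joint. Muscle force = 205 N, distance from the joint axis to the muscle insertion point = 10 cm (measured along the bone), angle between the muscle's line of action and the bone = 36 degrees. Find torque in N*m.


Torque = F * d * sin(theta)   (moment arm = d*sin(theta))
d = 10 cm = 0.1 m
Torque = 205 * 0.1 * sin(36)
Torque = 12.05 N*m


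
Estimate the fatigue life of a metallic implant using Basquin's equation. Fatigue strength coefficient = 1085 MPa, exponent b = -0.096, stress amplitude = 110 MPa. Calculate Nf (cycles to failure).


sigma_a = sigma_f' * (2Nf)^b
2Nf = (sigma_a/sigma_f')^(1/b)
2Nf = (110/1085)^(1/-0.096)
2Nf = 2.2623127e+10
Nf = 1.1312e+10


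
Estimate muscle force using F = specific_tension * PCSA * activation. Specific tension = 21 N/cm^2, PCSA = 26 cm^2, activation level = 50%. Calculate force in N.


F = sigma * PCSA * activation
F = 21 * 26 * 0.5
F = 273 N


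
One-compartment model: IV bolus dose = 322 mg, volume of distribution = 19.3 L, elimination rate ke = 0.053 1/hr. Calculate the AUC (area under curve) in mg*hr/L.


C0 = Dose/Vd = 322/19.3 = 16.6839 mg/L
AUC = C0/ke = 16.6839/0.053
AUC = 314.8 mg*hr/L


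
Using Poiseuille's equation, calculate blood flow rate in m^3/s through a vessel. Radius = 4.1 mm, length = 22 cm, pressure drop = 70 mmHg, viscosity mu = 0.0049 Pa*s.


Q = pi*r^4*dP / (8*mu*L)
r = 0.0041 m, L = 0.22 m
dP = 70 mmHg = 9332.54 Pa
Q = 9.6067e-04 m^3/s


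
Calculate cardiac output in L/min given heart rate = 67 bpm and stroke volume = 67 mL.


CO = HR * SV
CO = 67 * 67 / 1000
CO = 4.489 L/min


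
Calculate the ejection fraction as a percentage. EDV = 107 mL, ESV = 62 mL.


SV = EDV - ESV = 107 - 62 = 45 mL
EF = SV/EDV * 100 = 45/107 * 100
EF = 42.06%


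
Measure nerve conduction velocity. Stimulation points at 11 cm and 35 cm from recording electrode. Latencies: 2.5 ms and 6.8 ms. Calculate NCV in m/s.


Distance = (35 - 11) / 100 = 0.24 m
dt = (6.8 - 2.5) / 1000 = 0.0043 s
NCV = dist / dt = 55.81 m/s


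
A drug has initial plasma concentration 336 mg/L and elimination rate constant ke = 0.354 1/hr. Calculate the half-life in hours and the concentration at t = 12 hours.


t_half = ln(2) / ke = 0.693147 / 0.354 = 1.958 hr
C(t) = C0 * exp(-ke*t) = 336 * exp(-0.354*12)
C(12) = 4.802 mg/L


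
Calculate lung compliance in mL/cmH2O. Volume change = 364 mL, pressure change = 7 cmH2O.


C = dV / dP
C = 364 / 7
C = 52 mL/cmH2O


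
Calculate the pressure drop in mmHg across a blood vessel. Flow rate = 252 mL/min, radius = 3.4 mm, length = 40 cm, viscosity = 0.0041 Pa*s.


dP = 8*mu*L*Q / (pi*r^4)
Q = 252 mL/min = 4.2e-06 m^3/s
dP = 131.256 Pa = 131.256 / 133.322 mmHg = 0.9845 mmHg


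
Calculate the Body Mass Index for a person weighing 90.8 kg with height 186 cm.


BMI = weight / height^2
height = 186 cm = 1.86 m
BMI = 90.8 / 1.86^2
BMI = 26.25 kg/m^2


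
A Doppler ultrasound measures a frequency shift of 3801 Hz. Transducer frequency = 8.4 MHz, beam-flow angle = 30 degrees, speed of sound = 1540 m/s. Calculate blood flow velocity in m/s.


v = fd * c / (2 * f0 * cos(theta))
v = 3801 * 1540 / (2 * 8.4000e+06 * cos(30))
v = 0.4023 m/s


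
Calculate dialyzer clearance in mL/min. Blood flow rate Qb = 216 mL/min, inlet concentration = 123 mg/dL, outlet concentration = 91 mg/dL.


K = Qb * (Cb_in - Cb_out) / Cb_in
K = 216 * (123 - 91) / 123
K = 56.2 mL/min


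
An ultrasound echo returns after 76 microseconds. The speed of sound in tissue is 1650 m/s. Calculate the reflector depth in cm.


depth = c * t / 2
t = 76 us = 7.6000e-05 s
depth = 1650 * 7.6000e-05 / 2
depth = 0.0627 m = 6.27 cm


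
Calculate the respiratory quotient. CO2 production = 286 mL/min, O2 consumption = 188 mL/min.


RQ = VCO2 / VO2
RQ = 286 / 188
RQ = 1.521


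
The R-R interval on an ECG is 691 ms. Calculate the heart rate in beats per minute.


HR = 60 / RR_interval(s)
RR = 691 ms = 0.691 s
HR = 60 / 0.691 = 86.83 bpm


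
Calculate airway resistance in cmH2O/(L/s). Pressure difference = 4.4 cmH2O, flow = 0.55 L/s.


R = dP / flow
R = 4.4 / 0.55
R = 8 cmH2O/(L/s)


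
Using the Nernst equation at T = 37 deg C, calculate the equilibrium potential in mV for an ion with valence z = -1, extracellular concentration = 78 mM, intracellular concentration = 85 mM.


E = (RT/(zF)) * ln(C_out/C_in)
T = 37 + 273.15 = 310.15 K
E = (8.314 * 310.15 / (-1 * 96485)) * ln(78/85)
E = 2.297 mV


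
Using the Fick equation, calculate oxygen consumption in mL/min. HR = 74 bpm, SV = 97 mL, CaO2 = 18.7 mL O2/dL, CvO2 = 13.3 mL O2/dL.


CO = HR*SV = 74*97/1000 = 7.178 L/min
a-v O2 diff = 18.7 - 13.3 = 5.4 mL/dL
VO2 = CO * (CaO2-CvO2) * 10 dL/L
VO2 = 7.178 * 5.4 * 10
VO2 = 387.6 mL/min


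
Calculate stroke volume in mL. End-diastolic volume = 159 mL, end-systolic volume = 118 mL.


SV = EDV - ESV
SV = 159 - 118
SV = 41 mL


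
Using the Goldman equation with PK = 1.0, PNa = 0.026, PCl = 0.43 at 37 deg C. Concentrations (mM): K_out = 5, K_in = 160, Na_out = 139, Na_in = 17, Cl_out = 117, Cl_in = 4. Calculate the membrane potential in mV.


Vm = (RT/F)*ln((PK*Ko + PNa*Nao + PCl*Cli)/(PK*Ki + PNa*Nai + PCl*Clo))
Numer = 10.334, Denom = 210.752
Vm = -80.58 mV


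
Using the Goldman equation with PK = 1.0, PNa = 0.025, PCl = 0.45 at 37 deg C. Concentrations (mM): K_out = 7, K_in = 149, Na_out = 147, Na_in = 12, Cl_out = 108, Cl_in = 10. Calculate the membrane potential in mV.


Vm = (RT/F)*ln((PK*Ko + PNa*Nao + PCl*Cli)/(PK*Ki + PNa*Nai + PCl*Clo))
Numer = 15.175, Denom = 197.9
Vm = -68.63 mV


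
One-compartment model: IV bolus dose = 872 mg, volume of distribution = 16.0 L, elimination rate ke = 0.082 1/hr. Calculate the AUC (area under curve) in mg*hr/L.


C0 = Dose/Vd = 872/16.0 = 54.5 mg/L
AUC = C0/ke = 54.5/0.082
AUC = 664.6 mg*hr/L


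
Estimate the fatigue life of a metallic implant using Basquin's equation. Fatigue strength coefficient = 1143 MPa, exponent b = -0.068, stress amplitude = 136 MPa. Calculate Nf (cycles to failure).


sigma_a = sigma_f' * (2Nf)^b
2Nf = (sigma_a/sigma_f')^(1/b)
2Nf = (136/1143)^(1/-0.068)
2Nf = 3.941812e+13
Nf = 1.9709e+13


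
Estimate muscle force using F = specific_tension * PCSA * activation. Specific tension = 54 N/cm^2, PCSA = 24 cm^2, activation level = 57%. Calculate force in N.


F = sigma * PCSA * activation
F = 54 * 24 * 0.57
F = 738.7 N


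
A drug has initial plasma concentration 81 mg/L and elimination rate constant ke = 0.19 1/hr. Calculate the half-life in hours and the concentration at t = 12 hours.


t_half = ln(2) / ke = 0.693147 / 0.19 = 3.648 hr
C(t) = C0 * exp(-ke*t) = 81 * exp(-0.19*12)
C(12) = 8.285 mg/L


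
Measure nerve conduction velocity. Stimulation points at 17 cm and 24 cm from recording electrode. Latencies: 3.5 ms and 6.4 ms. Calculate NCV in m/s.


Distance = (24 - 17) / 100 = 0.07 m
dt = (6.4 - 3.5) / 1000 = 0.0029 s
NCV = dist / dt = 24.14 m/s


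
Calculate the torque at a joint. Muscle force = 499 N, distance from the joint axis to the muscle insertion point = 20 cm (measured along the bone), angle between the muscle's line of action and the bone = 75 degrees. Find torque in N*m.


Torque = F * d * sin(theta)   (moment arm = d*sin(theta))
d = 20 cm = 0.2 m
Torque = 499 * 0.2 * sin(75)
Torque = 96.4 N*m


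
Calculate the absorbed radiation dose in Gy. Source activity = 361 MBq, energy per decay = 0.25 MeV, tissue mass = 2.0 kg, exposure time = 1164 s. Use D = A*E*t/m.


A = 361 MBq = 3.6100e+08 Bq
E = 0.25 MeV = 4.005e-14 J
D = A*E*t/m = 3.6100e+08*4.005e-14*1164/2.0
D = 0.008415 Gy


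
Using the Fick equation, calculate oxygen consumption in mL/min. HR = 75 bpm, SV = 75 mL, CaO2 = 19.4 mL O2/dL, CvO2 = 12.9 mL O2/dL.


CO = HR*SV = 75*75/1000 = 5.625 L/min
a-v O2 diff = 19.4 - 12.9 = 6.5 mL/dL
VO2 = CO * (CaO2-CvO2) * 10 dL/L
VO2 = 5.625 * 6.5 * 10
VO2 = 365.6 mL/min


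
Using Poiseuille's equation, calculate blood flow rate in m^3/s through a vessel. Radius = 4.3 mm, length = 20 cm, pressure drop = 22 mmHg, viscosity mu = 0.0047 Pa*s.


Q = pi*r^4*dP / (8*mu*L)
r = 0.0043 m, L = 0.2 m
dP = 22 mmHg = 2933.084 Pa
Q = 4.1892e-04 m^3/s


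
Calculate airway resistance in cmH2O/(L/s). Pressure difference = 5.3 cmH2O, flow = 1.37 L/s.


R = dP / flow
R = 5.3 / 1.37
R = 3.869 cmH2O/(L/s)


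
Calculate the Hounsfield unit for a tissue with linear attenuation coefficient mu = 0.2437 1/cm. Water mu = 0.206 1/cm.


HU = ((mu_tissue - mu_water) / mu_water) * 1000
HU = ((0.2437 - 0.206) / 0.206) * 1000
HU = 183


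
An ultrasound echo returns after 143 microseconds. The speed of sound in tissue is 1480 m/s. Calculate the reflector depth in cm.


depth = c * t / 2
t = 143 us = 1.4300e-04 s
depth = 1480 * 1.4300e-04 / 2
depth = 0.10582 m = 10.582 cm


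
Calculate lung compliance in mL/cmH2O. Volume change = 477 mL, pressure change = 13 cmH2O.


C = dV / dP
C = 477 / 13
C = 36.69 mL/cmH2O


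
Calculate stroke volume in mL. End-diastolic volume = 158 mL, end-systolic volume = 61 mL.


SV = EDV - ESV
SV = 158 - 61
SV = 97 mL


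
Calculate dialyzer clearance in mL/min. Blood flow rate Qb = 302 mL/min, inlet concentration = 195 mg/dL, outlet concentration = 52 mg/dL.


K = Qb * (Cb_in - Cb_out) / Cb_in
K = 302 * (195 - 52) / 195
K = 221.5 mL/min


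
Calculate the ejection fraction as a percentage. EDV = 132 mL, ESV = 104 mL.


SV = EDV - ESV = 132 - 104 = 28 mL
EF = SV/EDV * 100 = 28/132 * 100
EF = 21.21%


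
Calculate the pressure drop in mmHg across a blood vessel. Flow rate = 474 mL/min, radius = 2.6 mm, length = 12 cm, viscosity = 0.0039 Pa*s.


dP = 8*mu*L*Q / (pi*r^4)
Q = 474 mL/min = 7.9e-06 m^3/s
dP = 206.025 Pa = 206.025 / 133.322 mmHg = 1.545 mmHg


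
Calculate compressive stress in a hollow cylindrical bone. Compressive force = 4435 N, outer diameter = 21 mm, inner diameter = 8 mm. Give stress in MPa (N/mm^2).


A = pi*(r_o^2 - r_i^2)
r_o = 10.5 mm, r_i = 4 mm
A = 296.095 mm^2
sigma = F/A = 4435 / 296.095
sigma = 14.98 MPa


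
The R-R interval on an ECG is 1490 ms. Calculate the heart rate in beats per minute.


HR = 60 / RR_interval(s)
RR = 1490 ms = 1.49 s
HR = 60 / 1.49 = 40.27 bpm


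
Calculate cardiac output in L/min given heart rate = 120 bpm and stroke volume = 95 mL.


CO = HR * SV
CO = 120 * 95 / 1000
CO = 11.4 L/min


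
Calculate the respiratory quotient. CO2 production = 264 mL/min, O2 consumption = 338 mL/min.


RQ = VCO2 / VO2
RQ = 264 / 338
RQ = 0.7811


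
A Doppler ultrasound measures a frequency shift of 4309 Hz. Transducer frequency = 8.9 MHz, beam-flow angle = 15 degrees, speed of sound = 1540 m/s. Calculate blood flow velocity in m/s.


v = fd * c / (2 * f0 * cos(theta))
v = 4309 * 1540 / (2 * 8.9000e+06 * cos(15))
v = 0.386 m/s


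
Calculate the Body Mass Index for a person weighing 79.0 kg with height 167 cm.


BMI = weight / height^2
height = 167 cm = 1.67 m
BMI = 79.0 / 1.67^2
BMI = 28.33 kg/m^2


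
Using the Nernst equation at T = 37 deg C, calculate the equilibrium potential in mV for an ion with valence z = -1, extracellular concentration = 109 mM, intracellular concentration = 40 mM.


E = (RT/(zF)) * ln(C_out/C_in)
T = 37 + 273.15 = 310.15 K
E = (8.314 * 310.15 / (-1 * 96485)) * ln(109/40)
E = -26.79 mV


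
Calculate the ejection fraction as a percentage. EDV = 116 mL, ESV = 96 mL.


SV = EDV - ESV = 116 - 96 = 20 mL
EF = SV/EDV * 100 = 20/116 * 100
EF = 17.24%


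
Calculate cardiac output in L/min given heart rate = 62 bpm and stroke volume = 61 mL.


CO = HR * SV
CO = 62 * 61 / 1000
CO = 3.782 L/min


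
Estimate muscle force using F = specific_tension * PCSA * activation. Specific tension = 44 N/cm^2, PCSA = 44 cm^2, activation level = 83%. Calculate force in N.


F = sigma * PCSA * activation
F = 44 * 44 * 0.83
F = 1607 N


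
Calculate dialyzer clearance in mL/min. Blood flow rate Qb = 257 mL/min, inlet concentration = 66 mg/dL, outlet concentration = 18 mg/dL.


K = Qb * (Cb_in - Cb_out) / Cb_in
K = 257 * (66 - 18) / 66
K = 186.9 mL/min


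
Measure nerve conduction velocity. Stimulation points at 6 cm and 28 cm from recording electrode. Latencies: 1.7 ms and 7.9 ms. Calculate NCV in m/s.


Distance = (28 - 6) / 100 = 0.22 m
dt = (7.9 - 1.7) / 1000 = 0.0062 s
NCV = dist / dt = 35.48 m/s


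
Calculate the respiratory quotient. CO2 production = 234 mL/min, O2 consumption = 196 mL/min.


RQ = VCO2 / VO2
RQ = 234 / 196
RQ = 1.194


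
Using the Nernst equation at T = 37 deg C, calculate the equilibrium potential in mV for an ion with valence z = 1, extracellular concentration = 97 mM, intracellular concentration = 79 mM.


E = (RT/(zF)) * ln(C_out/C_in)
T = 37 + 273.15 = 310.15 K
E = (8.314 * 310.15 / (1 * 96485)) * ln(97/79)
E = 5.486 mV


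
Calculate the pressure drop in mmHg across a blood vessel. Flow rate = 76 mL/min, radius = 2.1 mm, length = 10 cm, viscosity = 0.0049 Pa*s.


dP = 8*mu*L*Q / (pi*r^4)
Q = 76 mL/min = 1.26667e-06 m^3/s
dP = 81.2685 Pa = 81.2685 / 133.322 mmHg = 0.6096 mmHg


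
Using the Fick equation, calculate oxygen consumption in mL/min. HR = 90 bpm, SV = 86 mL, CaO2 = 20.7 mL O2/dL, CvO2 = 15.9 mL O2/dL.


CO = HR*SV = 90*86/1000 = 7.74 L/min
a-v O2 diff = 20.7 - 15.9 = 4.8 mL/dL
VO2 = CO * (CaO2-CvO2) * 10 dL/L
VO2 = 7.74 * 4.8 * 10
VO2 = 371.5 mL/min


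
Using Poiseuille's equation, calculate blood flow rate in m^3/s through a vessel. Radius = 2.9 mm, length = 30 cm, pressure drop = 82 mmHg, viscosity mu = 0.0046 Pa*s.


Q = pi*r^4*dP / (8*mu*L)
r = 0.0029 m, L = 0.3 m
dP = 82 mmHg = 10932.404 Pa
Q = 2.2003e-04 m^3/s


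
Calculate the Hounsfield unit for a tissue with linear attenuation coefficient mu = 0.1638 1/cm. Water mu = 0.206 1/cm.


HU = ((mu_tissue - mu_water) / mu_water) * 1000
HU = ((0.1638 - 0.206) / 0.206) * 1000
HU = -204.9


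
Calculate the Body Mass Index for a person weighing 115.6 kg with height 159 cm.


BMI = weight / height^2
height = 159 cm = 1.59 m
BMI = 115.6 / 1.59^2
BMI = 45.73 kg/m^2


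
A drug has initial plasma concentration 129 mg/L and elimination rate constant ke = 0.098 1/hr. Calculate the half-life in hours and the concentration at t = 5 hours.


t_half = ln(2) / ke = 0.693147 / 0.098 = 7.073 hr
C(t) = C0 * exp(-ke*t) = 129 * exp(-0.098*5)
C(5) = 79.03 mg/L


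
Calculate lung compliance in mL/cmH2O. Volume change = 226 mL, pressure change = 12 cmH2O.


C = dV / dP
C = 226 / 12
C = 18.83 mL/cmH2O


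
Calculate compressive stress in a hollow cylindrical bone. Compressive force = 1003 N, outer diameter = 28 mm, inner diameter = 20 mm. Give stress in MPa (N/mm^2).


A = pi*(r_o^2 - r_i^2)
r_o = 14 mm, r_i = 10 mm
A = 301.593 mm^2
sigma = F/A = 1003 / 301.593
sigma = 3.326 MPa


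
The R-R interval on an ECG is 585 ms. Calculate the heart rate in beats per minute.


HR = 60 / RR_interval(s)
RR = 585 ms = 0.585 s
HR = 60 / 0.585 = 102.6 bpm


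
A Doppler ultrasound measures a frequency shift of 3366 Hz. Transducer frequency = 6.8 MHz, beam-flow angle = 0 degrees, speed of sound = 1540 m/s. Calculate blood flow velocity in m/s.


v = fd * c / (2 * f0 * cos(theta))
v = 3366 * 1540 / (2 * 6.8000e+06 * cos(0))
v = 0.3811 m/s


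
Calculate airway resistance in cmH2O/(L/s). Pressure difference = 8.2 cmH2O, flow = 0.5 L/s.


R = dP / flow
R = 8.2 / 0.5
R = 16.4 cmH2O/(L/s)


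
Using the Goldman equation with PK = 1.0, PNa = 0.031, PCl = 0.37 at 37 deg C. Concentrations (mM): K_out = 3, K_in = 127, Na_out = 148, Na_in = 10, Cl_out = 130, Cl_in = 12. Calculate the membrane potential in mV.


Vm = (RT/F)*ln((PK*Ko + PNa*Nao + PCl*Cli)/(PK*Ki + PNa*Nai + PCl*Clo))
Numer = 12.028, Denom = 175.41
Vm = -71.62 mV


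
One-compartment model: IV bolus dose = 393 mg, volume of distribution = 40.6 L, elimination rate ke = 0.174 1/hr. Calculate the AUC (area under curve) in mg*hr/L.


C0 = Dose/Vd = 393/40.6 = 9.6798 mg/L
AUC = C0/ke = 9.6798/0.174
AUC = 55.63 mg*hr/L


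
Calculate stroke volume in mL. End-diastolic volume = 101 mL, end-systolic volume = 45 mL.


SV = EDV - ESV
SV = 101 - 45
SV = 56 mL


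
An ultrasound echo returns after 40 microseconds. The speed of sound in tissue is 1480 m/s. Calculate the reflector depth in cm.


depth = c * t / 2
t = 40 us = 4.0000e-05 s
depth = 1480 * 4.0000e-05 / 2
depth = 0.0296 m = 2.96 cm


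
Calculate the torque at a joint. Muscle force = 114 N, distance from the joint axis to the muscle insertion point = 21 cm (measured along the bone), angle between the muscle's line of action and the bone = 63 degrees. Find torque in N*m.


Torque = F * d * sin(theta)   (moment arm = d*sin(theta))
d = 21 cm = 0.21 m
Torque = 114 * 0.21 * sin(63)
Torque = 21.33 N*m


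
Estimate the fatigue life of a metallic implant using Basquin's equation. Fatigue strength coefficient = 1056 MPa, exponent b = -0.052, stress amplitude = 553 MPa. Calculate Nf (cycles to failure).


sigma_a = sigma_f' * (2Nf)^b
2Nf = (sigma_a/sigma_f')^(1/b)
2Nf = (553/1056)^(1/-0.052)
2Nf = 252737.09
Nf = 1.264e+05


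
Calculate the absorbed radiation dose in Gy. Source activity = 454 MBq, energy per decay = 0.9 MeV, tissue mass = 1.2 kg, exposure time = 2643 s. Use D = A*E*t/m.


A = 454 MBq = 4.5400e+08 Bq
E = 0.9 MeV = 1.4418e-13 J
D = A*E*t/m = 4.5400e+08*1.4418e-13*2643/1.2
D = 0.1442 Gy


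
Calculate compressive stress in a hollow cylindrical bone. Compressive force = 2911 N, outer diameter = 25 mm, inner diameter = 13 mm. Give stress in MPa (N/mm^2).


A = pi*(r_o^2 - r_i^2)
r_o = 12.5 mm, r_i = 6.5 mm
A = 358.142 mm^2
sigma = F/A = 2911 / 358.142
sigma = 8.128 MPa


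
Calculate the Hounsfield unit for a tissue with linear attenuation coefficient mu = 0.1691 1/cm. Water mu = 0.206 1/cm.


HU = ((mu_tissue - mu_water) / mu_water) * 1000
HU = ((0.1691 - 0.206) / 0.206) * 1000
HU = -179.1


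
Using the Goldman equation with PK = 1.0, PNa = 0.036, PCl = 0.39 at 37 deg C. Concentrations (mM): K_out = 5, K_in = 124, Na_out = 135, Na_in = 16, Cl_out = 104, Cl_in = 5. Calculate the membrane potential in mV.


Vm = (RT/F)*ln((PK*Ko + PNa*Nao + PCl*Cli)/(PK*Ki + PNa*Nai + PCl*Clo))
Numer = 11.81, Denom = 165.136
Vm = -70.5 mV


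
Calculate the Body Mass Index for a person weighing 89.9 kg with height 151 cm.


BMI = weight / height^2
height = 151 cm = 1.51 m
BMI = 89.9 / 1.51^2
BMI = 39.43 kg/m^2


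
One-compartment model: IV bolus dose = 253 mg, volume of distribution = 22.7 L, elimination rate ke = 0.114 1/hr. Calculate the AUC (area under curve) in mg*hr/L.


C0 = Dose/Vd = 253/22.7 = 11.1454 mg/L
AUC = C0/ke = 11.1454/0.114
AUC = 97.77 mg*hr/L


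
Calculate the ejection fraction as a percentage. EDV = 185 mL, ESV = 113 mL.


SV = EDV - ESV = 185 - 113 = 72 mL
EF = SV/EDV * 100 = 72/185 * 100
EF = 38.92%


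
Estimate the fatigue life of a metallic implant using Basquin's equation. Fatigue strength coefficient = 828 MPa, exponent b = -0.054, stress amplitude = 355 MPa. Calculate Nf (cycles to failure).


sigma_a = sigma_f' * (2Nf)^b
2Nf = (sigma_a/sigma_f')^(1/b)
2Nf = (355/828)^(1/-0.054)
2Nf = 6473629.6
Nf = 3.2368e+06


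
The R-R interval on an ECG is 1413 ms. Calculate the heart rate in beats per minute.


HR = 60 / RR_interval(s)
RR = 1413 ms = 1.413 s
HR = 60 / 1.413 = 42.46 bpm


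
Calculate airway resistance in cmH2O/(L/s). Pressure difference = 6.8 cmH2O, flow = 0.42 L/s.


R = dP / flow
R = 6.8 / 0.42
R = 16.19 cmH2O/(L/s)


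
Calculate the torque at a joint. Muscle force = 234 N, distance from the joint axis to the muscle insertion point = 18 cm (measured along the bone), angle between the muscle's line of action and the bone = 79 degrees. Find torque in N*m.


Torque = F * d * sin(theta)   (moment arm = d*sin(theta))
d = 18 cm = 0.18 m
Torque = 234 * 0.18 * sin(79)
Torque = 41.35 N*m


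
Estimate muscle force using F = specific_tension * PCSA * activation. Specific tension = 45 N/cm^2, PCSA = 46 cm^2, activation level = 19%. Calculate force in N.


F = sigma * PCSA * activation
F = 45 * 46 * 0.19
F = 393.3 N


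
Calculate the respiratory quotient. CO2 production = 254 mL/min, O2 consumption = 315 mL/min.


RQ = VCO2 / VO2
RQ = 254 / 315
RQ = 0.8063


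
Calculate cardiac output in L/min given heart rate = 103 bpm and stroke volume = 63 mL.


CO = HR * SV
CO = 103 * 63 / 1000
CO = 6.489 L/min


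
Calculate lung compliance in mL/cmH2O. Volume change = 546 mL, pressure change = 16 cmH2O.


C = dV / dP
C = 546 / 16
C = 34.12 mL/cmH2O


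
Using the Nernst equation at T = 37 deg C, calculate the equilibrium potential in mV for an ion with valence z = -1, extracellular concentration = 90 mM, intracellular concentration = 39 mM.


E = (RT/(zF)) * ln(C_out/C_in)
T = 37 + 273.15 = 310.15 K
E = (8.314 * 310.15 / (-1 * 96485)) * ln(90/39)
E = -22.35 mV


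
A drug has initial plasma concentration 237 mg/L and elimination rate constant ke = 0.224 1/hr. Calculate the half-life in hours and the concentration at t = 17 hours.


t_half = ln(2) / ke = 0.693147 / 0.224 = 3.094 hr
C(t) = C0 * exp(-ke*t) = 237 * exp(-0.224*17)
C(17) = 5.26 mg/L


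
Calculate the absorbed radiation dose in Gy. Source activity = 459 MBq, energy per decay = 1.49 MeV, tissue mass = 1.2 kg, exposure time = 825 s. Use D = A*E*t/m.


A = 459 MBq = 4.5900e+08 Bq
E = 1.49 MeV = 2.38698e-13 J
D = A*E*t/m = 4.5900e+08*2.38698e-13*825/1.2
D = 0.07532 Gy


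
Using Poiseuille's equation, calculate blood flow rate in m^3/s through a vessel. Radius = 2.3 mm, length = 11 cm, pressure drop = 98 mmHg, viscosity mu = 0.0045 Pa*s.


Q = pi*r^4*dP / (8*mu*L)
r = 0.0023 m, L = 0.11 m
dP = 98 mmHg = 13065.556 Pa
Q = 2.9006e-04 m^3/s


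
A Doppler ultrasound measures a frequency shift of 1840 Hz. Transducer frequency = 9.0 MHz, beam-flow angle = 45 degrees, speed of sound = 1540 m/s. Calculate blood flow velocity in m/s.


v = fd * c / (2 * f0 * cos(theta))
v = 1840 * 1540 / (2 * 9.0000e+06 * cos(45))
v = 0.2226 m/s


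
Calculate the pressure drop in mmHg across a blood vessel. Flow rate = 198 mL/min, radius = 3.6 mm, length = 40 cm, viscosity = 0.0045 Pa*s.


dP = 8*mu*L*Q / (pi*r^4)
Q = 198 mL/min = 3.3e-06 m^3/s
dP = 90.0568 Pa = 90.0568 / 133.322 mmHg = 0.6755 mmHg


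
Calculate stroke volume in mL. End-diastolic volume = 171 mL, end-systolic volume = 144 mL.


SV = EDV - ESV
SV = 171 - 144
SV = 27 mL


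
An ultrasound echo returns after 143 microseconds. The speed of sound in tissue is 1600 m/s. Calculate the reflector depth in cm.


depth = c * t / 2
t = 143 us = 1.4300e-04 s
depth = 1600 * 1.4300e-04 / 2
depth = 0.1144 m = 11.44 cm


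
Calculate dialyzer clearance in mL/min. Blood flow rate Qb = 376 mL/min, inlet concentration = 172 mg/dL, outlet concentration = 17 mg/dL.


K = Qb * (Cb_in - Cb_out) / Cb_in
K = 376 * (172 - 17) / 172
K = 338.8 mL/min


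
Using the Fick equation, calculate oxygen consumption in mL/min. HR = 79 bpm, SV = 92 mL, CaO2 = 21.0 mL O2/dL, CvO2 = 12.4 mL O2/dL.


CO = HR*SV = 79*92/1000 = 7.268 L/min
a-v O2 diff = 21.0 - 12.4 = 8.6 mL/dL
VO2 = CO * (CaO2-CvO2) * 10 dL/L
VO2 = 7.268 * 8.6 * 10
VO2 = 625 mL/min


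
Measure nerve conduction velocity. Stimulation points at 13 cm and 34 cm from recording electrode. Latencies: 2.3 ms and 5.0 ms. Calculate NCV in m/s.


Distance = (34 - 13) / 100 = 0.21 m
dt = (5.0 - 2.3) / 1000 = 0.0027 s
NCV = dist / dt = 77.78 m/s


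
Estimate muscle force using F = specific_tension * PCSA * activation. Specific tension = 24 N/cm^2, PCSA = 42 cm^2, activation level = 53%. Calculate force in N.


F = sigma * PCSA * activation
F = 24 * 42 * 0.53
F = 534.2 N


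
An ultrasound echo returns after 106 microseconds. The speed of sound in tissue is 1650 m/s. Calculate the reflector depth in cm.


depth = c * t / 2
t = 106 us = 1.0600e-04 s
depth = 1650 * 1.0600e-04 / 2
depth = 0.08745 m = 8.745 cm


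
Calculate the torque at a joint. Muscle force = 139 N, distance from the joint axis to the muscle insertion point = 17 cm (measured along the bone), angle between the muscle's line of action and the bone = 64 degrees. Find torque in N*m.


Torque = F * d * sin(theta)   (moment arm = d*sin(theta))
d = 17 cm = 0.17 m
Torque = 139 * 0.17 * sin(64)
Torque = 21.24 N*m


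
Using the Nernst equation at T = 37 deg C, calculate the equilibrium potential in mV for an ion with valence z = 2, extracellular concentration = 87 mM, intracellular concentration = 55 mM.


E = (RT/(zF)) * ln(C_out/C_in)
T = 37 + 273.15 = 310.15 K
E = (8.314 * 310.15 / (2 * 96485)) * ln(87/55)
E = 6.128 mV


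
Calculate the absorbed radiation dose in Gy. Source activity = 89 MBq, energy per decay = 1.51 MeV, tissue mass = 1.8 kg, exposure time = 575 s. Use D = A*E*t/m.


A = 89 MBq = 8.9000e+07 Bq
E = 1.51 MeV = 2.41902e-13 J
D = A*E*t/m = 8.9000e+07*2.41902e-13*575/1.8
D = 0.006877 Gy


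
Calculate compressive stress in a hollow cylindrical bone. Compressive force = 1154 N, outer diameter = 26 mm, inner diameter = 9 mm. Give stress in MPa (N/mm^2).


A = pi*(r_o^2 - r_i^2)
r_o = 13 mm, r_i = 4.5 mm
A = 467.312 mm^2
sigma = F/A = 1154 / 467.312
sigma = 2.469 MPa


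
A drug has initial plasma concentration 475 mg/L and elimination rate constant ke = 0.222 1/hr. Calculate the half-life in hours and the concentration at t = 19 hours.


t_half = ln(2) / ke = 0.693147 / 0.222 = 3.122 hr
C(t) = C0 * exp(-ke*t) = 475 * exp(-0.222*19)
C(19) = 6.996 mg/L


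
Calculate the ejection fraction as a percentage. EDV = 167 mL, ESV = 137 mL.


SV = EDV - ESV = 167 - 137 = 30 mL
EF = SV/EDV * 100 = 30/167 * 100
EF = 17.96%


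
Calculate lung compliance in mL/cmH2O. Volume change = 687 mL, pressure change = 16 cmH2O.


C = dV / dP
C = 687 / 16
C = 42.94 mL/cmH2O


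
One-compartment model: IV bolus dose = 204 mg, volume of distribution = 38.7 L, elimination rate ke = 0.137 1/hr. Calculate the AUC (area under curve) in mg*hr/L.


C0 = Dose/Vd = 204/38.7 = 5.27132 mg/L
AUC = C0/ke = 5.27132/0.137
AUC = 38.48 mg*hr/L


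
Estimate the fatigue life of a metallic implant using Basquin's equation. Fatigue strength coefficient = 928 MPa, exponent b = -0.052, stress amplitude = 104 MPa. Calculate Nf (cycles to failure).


sigma_a = sigma_f' * (2Nf)^b
2Nf = (sigma_a/sigma_f')^(1/b)
2Nf = (104/928)^(1/-0.052)
2Nf = 1.9016371e+18
Nf = 9.5082e+17


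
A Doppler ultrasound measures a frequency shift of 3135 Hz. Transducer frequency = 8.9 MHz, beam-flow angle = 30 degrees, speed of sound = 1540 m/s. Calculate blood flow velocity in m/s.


v = fd * c / (2 * f0 * cos(theta))
v = 3135 * 1540 / (2 * 8.9000e+06 * cos(30))
v = 0.3132 m/s


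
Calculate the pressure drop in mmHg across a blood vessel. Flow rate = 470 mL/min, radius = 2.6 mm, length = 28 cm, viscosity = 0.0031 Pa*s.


dP = 8*mu*L*Q / (pi*r^4)
Q = 470 mL/min = 7.83333e-06 m^3/s
dP = 378.89 Pa = 378.89 / 133.322 mmHg = 2.842 mmHg


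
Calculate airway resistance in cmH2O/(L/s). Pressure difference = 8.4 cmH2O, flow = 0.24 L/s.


R = dP / flow
R = 8.4 / 0.24
R = 35 cmH2O/(L/s)


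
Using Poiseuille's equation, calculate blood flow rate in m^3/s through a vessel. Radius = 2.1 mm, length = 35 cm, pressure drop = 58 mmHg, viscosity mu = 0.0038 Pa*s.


Q = pi*r^4*dP / (8*mu*L)
r = 0.0021 m, L = 0.35 m
dP = 58 mmHg = 7732.676 Pa
Q = 4.4403e-05 m^3/s


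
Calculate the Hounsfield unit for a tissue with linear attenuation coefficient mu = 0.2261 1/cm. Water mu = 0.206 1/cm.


HU = ((mu_tissue - mu_water) / mu_water) * 1000
HU = ((0.2261 - 0.206) / 0.206) * 1000
HU = 97.57


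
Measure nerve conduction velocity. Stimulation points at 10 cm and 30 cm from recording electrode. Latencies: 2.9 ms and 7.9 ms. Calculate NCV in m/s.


Distance = (30 - 10) / 100 = 0.2 m
dt = (7.9 - 2.9) / 1000 = 0.005 s
NCV = dist / dt = 40 m/s


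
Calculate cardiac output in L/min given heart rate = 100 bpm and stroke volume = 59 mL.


CO = HR * SV
CO = 100 * 59 / 1000
CO = 5.9 L/min


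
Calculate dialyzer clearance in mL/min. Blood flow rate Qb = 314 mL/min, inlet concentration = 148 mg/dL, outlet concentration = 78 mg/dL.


K = Qb * (Cb_in - Cb_out) / Cb_in
K = 314 * (148 - 78) / 148
K = 148.5 mL/min


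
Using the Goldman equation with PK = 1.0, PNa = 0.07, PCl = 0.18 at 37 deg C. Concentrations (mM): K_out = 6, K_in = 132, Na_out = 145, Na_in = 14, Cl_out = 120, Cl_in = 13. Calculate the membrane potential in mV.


Vm = (RT/F)*ln((PK*Ko + PNa*Nao + PCl*Cli)/(PK*Ki + PNa*Nai + PCl*Clo))
Numer = 18.49, Denom = 154.58
Vm = -56.75 mV


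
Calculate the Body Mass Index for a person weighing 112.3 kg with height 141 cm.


BMI = weight / height^2
height = 141 cm = 1.41 m
BMI = 112.3 / 1.41^2
BMI = 56.49 kg/m^2


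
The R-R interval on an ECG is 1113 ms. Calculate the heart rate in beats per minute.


HR = 60 / RR_interval(s)
RR = 1113 ms = 1.113 s
HR = 60 / 1.113 = 53.91 bpm


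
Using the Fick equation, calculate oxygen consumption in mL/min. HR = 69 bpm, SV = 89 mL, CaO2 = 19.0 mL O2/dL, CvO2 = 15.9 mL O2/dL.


CO = HR*SV = 69*89/1000 = 6.141 L/min
a-v O2 diff = 19.0 - 15.9 = 3.1 mL/dL
VO2 = CO * (CaO2-CvO2) * 10 dL/L
VO2 = 6.141 * 3.1 * 10
VO2 = 190.4 mL/min


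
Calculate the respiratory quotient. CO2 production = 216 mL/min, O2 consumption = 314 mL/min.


RQ = VCO2 / VO2
RQ = 216 / 314
RQ = 0.6879


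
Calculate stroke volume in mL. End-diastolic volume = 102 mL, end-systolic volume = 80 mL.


SV = EDV - ESV
SV = 102 - 80
SV = 22 mL


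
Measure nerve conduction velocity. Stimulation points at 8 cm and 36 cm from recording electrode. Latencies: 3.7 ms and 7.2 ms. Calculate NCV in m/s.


Distance = (36 - 8) / 100 = 0.28 m
dt = (7.2 - 3.7) / 1000 = 0.0035 s
NCV = dist / dt = 80 m/s


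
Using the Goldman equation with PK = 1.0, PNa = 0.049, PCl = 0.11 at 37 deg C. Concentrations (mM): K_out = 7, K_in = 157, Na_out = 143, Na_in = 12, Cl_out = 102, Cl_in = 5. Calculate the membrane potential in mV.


Vm = (RT/F)*ln((PK*Ko + PNa*Nao + PCl*Cli)/(PK*Ki + PNa*Nai + PCl*Clo))
Numer = 14.557, Denom = 168.808
Vm = -65.5 mV


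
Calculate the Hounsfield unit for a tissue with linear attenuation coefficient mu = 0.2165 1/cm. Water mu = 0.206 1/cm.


HU = ((mu_tissue - mu_water) / mu_water) * 1000
HU = ((0.2165 - 0.206) / 0.206) * 1000
HU = 50.97


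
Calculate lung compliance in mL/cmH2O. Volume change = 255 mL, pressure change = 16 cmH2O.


C = dV / dP
C = 255 / 16
C = 15.94 mL/cmH2O


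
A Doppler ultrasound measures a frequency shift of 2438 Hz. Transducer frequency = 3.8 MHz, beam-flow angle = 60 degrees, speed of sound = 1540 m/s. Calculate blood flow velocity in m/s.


v = fd * c / (2 * f0 * cos(theta))
v = 2438 * 1540 / (2 * 3.8000e+06 * cos(60))
v = 0.988 m/s


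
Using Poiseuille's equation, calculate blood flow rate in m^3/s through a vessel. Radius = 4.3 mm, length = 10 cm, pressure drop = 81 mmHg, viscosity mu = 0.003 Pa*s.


Q = pi*r^4*dP / (8*mu*L)
r = 0.0043 m, L = 0.1 m
dP = 81 mmHg = 10799.082 Pa
Q = 0.004833 m^3/s


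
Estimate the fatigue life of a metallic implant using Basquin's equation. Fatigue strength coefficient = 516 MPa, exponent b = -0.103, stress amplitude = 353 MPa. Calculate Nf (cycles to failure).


sigma_a = sigma_f' * (2Nf)^b
2Nf = (sigma_a/sigma_f')^(1/b)
2Nf = (353/516)^(1/-0.103)
2Nf = 39.877518
Nf = 19.94


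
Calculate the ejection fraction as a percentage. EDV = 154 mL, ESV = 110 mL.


SV = EDV - ESV = 154 - 110 = 44 mL
EF = SV/EDV * 100 = 44/154 * 100
EF = 28.57%


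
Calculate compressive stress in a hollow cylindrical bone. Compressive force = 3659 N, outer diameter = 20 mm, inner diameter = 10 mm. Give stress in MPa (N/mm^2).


A = pi*(r_o^2 - r_i^2)
r_o = 10 mm, r_i = 5 mm
A = 235.619 mm^2
sigma = F/A = 3659 / 235.619
sigma = 15.53 MPa


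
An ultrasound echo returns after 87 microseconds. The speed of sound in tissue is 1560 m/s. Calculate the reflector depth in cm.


depth = c * t / 2
t = 87 us = 8.7000e-05 s
depth = 1560 * 8.7000e-05 / 2
depth = 0.06786 m = 6.786 cm


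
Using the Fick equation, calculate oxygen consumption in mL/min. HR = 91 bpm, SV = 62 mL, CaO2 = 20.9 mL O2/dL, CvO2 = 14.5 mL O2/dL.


CO = HR*SV = 91*62/1000 = 5.642 L/min
a-v O2 diff = 20.9 - 14.5 = 6.4 mL/dL
VO2 = CO * (CaO2-CvO2) * 10 dL/L
VO2 = 5.642 * 6.4 * 10
VO2 = 361.1 mL/min


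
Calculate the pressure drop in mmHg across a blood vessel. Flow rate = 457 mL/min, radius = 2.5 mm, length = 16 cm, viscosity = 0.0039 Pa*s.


dP = 8*mu*L*Q / (pi*r^4)
Q = 457 mL/min = 7.61667e-06 m^3/s
dP = 309.835 Pa = 309.835 / 133.322 mmHg = 2.324 mmHg


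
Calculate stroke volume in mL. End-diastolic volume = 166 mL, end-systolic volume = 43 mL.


SV = EDV - ESV
SV = 166 - 43
SV = 123 mL


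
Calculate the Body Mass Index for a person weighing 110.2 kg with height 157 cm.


BMI = weight / height^2
height = 157 cm = 1.57 m
BMI = 110.2 / 1.57^2
BMI = 44.71 kg/m^2


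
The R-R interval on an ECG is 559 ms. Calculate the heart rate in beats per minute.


HR = 60 / RR_interval(s)
RR = 559 ms = 0.559 s
HR = 60 / 0.559 = 107.3 bpm


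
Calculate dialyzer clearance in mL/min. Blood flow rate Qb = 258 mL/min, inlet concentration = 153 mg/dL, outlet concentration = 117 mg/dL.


K = Qb * (Cb_in - Cb_out) / Cb_in
K = 258 * (153 - 117) / 153
K = 60.71 mL/min


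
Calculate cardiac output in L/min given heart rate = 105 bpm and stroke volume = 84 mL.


CO = HR * SV
CO = 105 * 84 / 1000
CO = 8.82 L/min


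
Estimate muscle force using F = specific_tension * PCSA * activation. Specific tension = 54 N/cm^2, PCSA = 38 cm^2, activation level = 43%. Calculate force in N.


F = sigma * PCSA * activation
F = 54 * 38 * 0.43
F = 882.4 N


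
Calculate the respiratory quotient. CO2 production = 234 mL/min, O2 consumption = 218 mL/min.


RQ = VCO2 / VO2
RQ = 234 / 218
RQ = 1.073


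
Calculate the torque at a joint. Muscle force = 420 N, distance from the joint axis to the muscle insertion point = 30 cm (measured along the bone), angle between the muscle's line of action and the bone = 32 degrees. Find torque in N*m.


Torque = F * d * sin(theta)   (moment arm = d*sin(theta))
d = 30 cm = 0.3 m
Torque = 420 * 0.3 * sin(32)
Torque = 66.77 N*m


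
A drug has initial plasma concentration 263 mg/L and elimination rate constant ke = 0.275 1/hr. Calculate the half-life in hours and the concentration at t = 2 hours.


t_half = ln(2) / ke = 0.693147 / 0.275 = 2.521 hr
C(t) = C0 * exp(-ke*t) = 263 * exp(-0.275*2)
C(2) = 151.7 mg/L


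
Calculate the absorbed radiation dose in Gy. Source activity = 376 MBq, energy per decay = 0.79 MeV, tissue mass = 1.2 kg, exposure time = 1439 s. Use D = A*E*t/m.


A = 376 MBq = 3.7600e+08 Bq
E = 0.79 MeV = 1.26558e-13 J
D = A*E*t/m = 3.7600e+08*1.26558e-13*1439/1.2
D = 0.05706 Gy


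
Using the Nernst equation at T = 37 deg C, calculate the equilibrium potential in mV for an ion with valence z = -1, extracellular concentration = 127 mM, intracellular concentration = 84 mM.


E = (RT/(zF)) * ln(C_out/C_in)
T = 37 + 273.15 = 310.15 K
E = (8.314 * 310.15 / (-1 * 96485)) * ln(127/84)
E = -11.05 mV


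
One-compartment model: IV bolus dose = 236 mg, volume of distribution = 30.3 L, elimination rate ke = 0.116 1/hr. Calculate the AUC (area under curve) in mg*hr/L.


C0 = Dose/Vd = 236/30.3 = 7.78878 mg/L
AUC = C0/ke = 7.78878/0.116
AUC = 67.14 mg*hr/L


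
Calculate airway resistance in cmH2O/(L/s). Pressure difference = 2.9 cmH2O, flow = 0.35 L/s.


R = dP / flow
R = 2.9 / 0.35
R = 8.286 cmH2O/(L/s)


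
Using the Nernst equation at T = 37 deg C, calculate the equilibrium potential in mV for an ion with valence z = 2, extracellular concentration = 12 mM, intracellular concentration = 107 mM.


E = (RT/(zF)) * ln(C_out/C_in)
T = 37 + 273.15 = 310.15 K
E = (8.314 * 310.15 / (2 * 96485)) * ln(12/107)
E = -29.24 mV


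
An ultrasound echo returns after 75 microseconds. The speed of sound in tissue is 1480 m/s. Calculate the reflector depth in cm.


depth = c * t / 2
t = 75 us = 7.5000e-05 s
depth = 1480 * 7.5000e-05 / 2
depth = 0.0555 m = 5.55 cm


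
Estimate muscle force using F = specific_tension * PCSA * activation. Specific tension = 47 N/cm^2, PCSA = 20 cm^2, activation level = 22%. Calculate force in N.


F = sigma * PCSA * activation
F = 47 * 20 * 0.22
F = 206.8 N


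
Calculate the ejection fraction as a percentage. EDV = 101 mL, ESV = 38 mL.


SV = EDV - ESV = 101 - 38 = 63 mL
EF = SV/EDV * 100 = 63/101 * 100
EF = 62.38%


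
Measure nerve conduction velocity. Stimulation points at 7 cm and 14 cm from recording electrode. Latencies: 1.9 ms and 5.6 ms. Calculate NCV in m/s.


Distance = (14 - 7) / 100 = 0.07 m
dt = (5.6 - 1.9) / 1000 = 0.0037 s
NCV = dist / dt = 18.92 m/s


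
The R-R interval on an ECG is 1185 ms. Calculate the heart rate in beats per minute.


HR = 60 / RR_interval(s)
RR = 1185 ms = 1.185 s
HR = 60 / 1.185 = 50.63 bpm


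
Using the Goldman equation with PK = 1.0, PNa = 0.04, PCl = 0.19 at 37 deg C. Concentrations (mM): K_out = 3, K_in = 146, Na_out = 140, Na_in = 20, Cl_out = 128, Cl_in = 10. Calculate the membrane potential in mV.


Vm = (RT/F)*ln((PK*Ko + PNa*Nao + PCl*Cli)/(PK*Ki + PNa*Nai + PCl*Clo))
Numer = 10.5, Denom = 171.12
Vm = -74.59 mV


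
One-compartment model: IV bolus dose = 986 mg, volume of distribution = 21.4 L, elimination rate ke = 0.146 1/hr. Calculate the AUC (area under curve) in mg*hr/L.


C0 = Dose/Vd = 986/21.4 = 46.0748 mg/L
AUC = C0/ke = 46.0748/0.146
AUC = 315.6 mg*hr/L


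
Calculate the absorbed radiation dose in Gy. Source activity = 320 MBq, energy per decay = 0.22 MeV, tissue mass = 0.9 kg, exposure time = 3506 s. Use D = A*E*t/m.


A = 320 MBq = 3.2000e+08 Bq
E = 0.22 MeV = 3.5244e-14 J
D = A*E*t/m = 3.2000e+08*3.5244e-14*3506/0.9
D = 0.04393 Gy


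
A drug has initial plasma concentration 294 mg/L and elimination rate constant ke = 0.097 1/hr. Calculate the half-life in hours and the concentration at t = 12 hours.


t_half = ln(2) / ke = 0.693147 / 0.097 = 7.146 hr
C(t) = C0 * exp(-ke*t) = 294 * exp(-0.097*12)
C(12) = 91.8 mg/L


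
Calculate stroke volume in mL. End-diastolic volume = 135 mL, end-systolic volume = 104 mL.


SV = EDV - ESV
SV = 135 - 104
SV = 31 mL


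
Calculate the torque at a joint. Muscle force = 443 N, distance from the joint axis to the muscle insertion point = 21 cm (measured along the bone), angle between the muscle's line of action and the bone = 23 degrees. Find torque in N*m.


Torque = F * d * sin(theta)   (moment arm = d*sin(theta))
d = 21 cm = 0.21 m
Torque = 443 * 0.21 * sin(23)
Torque = 36.35 N*m
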